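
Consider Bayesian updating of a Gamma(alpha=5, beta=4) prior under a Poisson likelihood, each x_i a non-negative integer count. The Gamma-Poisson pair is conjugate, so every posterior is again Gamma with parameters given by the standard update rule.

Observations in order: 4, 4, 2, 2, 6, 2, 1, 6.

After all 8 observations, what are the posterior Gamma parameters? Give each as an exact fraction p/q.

alpha=32, beta=12

obs 1: x=4 → posterior Gamma(9, 5)
obs 2: x=4 → posterior Gamma(13, 6)
obs 3: x=2 → posterior Gamma(15, 7)
obs 4: x=2 → posterior Gamma(17, 8)
obs 5: x=6 → posterior Gamma(23, 9)
obs 6: x=2 → posterior Gamma(25, 10)
obs 7: x=1 → posterior Gamma(26, 11)
obs 8: x=6 → posterior Gamma(32, 12)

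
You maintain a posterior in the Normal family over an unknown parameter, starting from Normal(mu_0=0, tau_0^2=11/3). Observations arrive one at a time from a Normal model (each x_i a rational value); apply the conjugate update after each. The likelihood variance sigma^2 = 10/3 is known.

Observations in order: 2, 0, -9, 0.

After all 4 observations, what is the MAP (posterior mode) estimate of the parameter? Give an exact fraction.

-77/54

obs 1: x=2 → posterior Normal(22/21, 110/63)
obs 2: x=0 → posterior Normal(11/16, 55/48)
obs 3: x=-9 → posterior Normal(-77/43, 110/129)
obs 4: x=0 → posterior Normal(-77/54, 55/81)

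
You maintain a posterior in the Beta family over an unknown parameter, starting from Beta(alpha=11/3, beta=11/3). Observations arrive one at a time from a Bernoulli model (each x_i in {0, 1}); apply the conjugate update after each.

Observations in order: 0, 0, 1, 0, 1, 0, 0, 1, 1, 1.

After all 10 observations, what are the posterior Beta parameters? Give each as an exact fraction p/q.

alpha=26/3, beta=26/3

obs 1: x=0 → posterior Beta(11/3, 14/3)
obs 2: x=0 → posterior Beta(11/3, 17/3)
obs 3: x=1 → posterior Beta(14/3, 17/3)
obs 4: x=0 → posterior Beta(14/3, 20/3)
obs 5: x=1 → posterior Beta(17/3, 20/3)
obs 6: x=0 → posterior Beta(17/3, 23/3)
obs 7: x=0 → posterior Beta(17/3, 26/3)
obs 8: x=1 → posterior Beta(20/3, 26/3)
obs 9: x=1 → posterior Beta(23/3, 26/3)
obs 10: x=1 → posterior Beta(26/3, 26/3)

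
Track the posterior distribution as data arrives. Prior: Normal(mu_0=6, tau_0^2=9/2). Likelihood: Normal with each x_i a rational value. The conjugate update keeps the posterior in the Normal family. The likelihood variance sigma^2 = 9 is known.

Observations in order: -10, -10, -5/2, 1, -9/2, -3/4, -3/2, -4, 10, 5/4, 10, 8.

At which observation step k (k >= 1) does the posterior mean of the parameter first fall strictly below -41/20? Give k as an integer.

k = 3

obs 1: x=-10 → posterior Normal(2/3, 3)
obs 2: x=-10 → posterior Normal(-2, 9/4)
obs 3: x=-5/2 → posterior Normal(-21/10, 9/5)
obs 4: x=1 → posterior Normal(-19/12, 3/2)
obs 5: x=-9/2 → posterior Normal(-2, 9/7)
obs 6: x=-3/4 → posterior Normal(-59/32, 9/8)
obs 7: x=-3/2 → posterior Normal(-65/36, 1)
obs 8: x=-4 → posterior Normal(-81/40, 9/10)
obs 9: x=10 → posterior Normal(-41/44, 9/11)
obs 10: x=5/4 → posterior Normal(-3/4, 3/4)
obs 11: x=10 → posterior Normal(1/13, 9/13)
obs 12: x=8 → posterior Normal(9/14, 9/14)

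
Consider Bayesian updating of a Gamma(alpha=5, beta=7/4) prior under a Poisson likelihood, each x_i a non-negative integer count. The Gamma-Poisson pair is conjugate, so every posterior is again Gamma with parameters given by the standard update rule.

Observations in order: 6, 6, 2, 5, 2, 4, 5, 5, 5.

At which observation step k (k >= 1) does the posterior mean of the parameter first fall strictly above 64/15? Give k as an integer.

k = 2

obs 1: x=6 → posterior Gamma(11, 11/4)
obs 2: x=6 → posterior Gamma(17, 15/4)
obs 3: x=2 → posterior Gamma(19, 19/4)
obs 4: x=5 → posterior Gamma(24, 23/4)
obs 5: x=2 → posterior Gamma(26, 27/4)
obs 6: x=4 → posterior Gamma(30, 31/4)
obs 7: x=5 → posterior Gamma(35, 35/4)
obs 8: x=5 → posterior Gamma(40, 39/4)
obs 9: x=5 → posterior Gamma(45, 43/4)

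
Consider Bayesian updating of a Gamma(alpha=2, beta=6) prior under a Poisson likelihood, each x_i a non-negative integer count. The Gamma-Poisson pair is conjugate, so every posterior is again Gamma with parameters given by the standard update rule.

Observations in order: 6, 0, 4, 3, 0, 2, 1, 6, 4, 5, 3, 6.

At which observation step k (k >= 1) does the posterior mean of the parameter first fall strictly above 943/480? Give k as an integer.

obs 1: x=6 → posterior Gamma(8, 7)
obs 2: x=0 → posterior Gamma(8, 8)
obs 3: x=4 → posterior Gamma(12, 9)
obs 4: x=3 → posterior Gamma(15, 10)
obs 5: x=0 → posterior Gamma(15, 11)
obs 6: x=2 → posterior Gamma(17, 12)
obs 7: x=1 → posterior Gamma(18, 13)
obs 8: x=6 → posterior Gamma(24, 14)
obs 9: x=4 → posterior Gamma(28, 15)
obs 10: x=5 → posterior Gamma(33, 16)
obs 11: x=3 → posterior Gamma(36, 17)
obs 12: x=6 → posterior Gamma(42, 18)

k = 10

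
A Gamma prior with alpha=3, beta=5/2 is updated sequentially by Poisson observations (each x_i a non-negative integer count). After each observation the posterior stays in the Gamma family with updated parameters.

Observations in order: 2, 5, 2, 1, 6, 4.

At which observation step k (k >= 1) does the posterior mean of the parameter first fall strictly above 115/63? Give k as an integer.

obs 1: x=2 → posterior Gamma(5, 7/2)
obs 2: x=5 → posterior Gamma(10, 9/2)
obs 3: x=2 → posterior Gamma(12, 11/2)
obs 4: x=1 → posterior Gamma(13, 13/2)
obs 5: x=6 → posterior Gamma(19, 15/2)
obs 6: x=4 → posterior Gamma(23, 17/2)

k = 2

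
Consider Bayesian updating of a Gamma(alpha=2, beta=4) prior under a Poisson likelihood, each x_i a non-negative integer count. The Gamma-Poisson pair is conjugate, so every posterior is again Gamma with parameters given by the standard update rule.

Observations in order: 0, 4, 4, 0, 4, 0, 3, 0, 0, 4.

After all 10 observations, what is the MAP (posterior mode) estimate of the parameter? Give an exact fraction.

10/7

obs 1: x=0 → posterior Gamma(2, 5)
obs 2: x=4 → posterior Gamma(6, 6)
obs 3: x=4 → posterior Gamma(10, 7)
obs 4: x=0 → posterior Gamma(10, 8)
obs 5: x=4 → posterior Gamma(14, 9)
obs 6: x=0 → posterior Gamma(14, 10)
obs 7: x=3 → posterior Gamma(17, 11)
obs 8: x=0 → posterior Gamma(17, 12)
obs 9: x=0 → posterior Gamma(17, 13)
obs 10: x=4 → posterior Gamma(21, 14)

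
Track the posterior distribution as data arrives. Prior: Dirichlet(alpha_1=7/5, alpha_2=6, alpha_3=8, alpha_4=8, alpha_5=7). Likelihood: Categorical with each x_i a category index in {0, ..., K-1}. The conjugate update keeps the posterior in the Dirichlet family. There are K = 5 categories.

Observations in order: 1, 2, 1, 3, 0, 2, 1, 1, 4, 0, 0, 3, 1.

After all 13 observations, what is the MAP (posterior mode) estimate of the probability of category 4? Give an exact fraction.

35/192

obs 1: x=1 → posterior Dirichlet(7/5, 7, 8, 8, 7)
obs 2: x=2 → posterior Dirichlet(7/5, 7, 9, 8, 7)
obs 3: x=1 → posterior Dirichlet(7/5, 8, 9, 8, 7)
obs 4: x=3 → posterior Dirichlet(7/5, 8, 9, 9, 7)
obs 5: x=0 → posterior Dirichlet(12/5, 8, 9, 9, 7)
obs 6: x=2 → posterior Dirichlet(12/5, 8, 10, 9, 7)
obs 7: x=1 → posterior Dirichlet(12/5, 9, 10, 9, 7)
obs 8: x=1 → posterior Dirichlet(12/5, 10, 10, 9, 7)
obs 9: x=4 → posterior Dirichlet(12/5, 10, 10, 9, 8)
obs 10: x=0 → posterior Dirichlet(17/5, 10, 10, 9, 8)
obs 11: x=0 → posterior Dirichlet(22/5, 10, 10, 9, 8)
obs 12: x=3 → posterior Dirichlet(22/5, 10, 10, 10, 8)
obs 13: x=1 → posterior Dirichlet(22/5, 11, 10, 10, 8)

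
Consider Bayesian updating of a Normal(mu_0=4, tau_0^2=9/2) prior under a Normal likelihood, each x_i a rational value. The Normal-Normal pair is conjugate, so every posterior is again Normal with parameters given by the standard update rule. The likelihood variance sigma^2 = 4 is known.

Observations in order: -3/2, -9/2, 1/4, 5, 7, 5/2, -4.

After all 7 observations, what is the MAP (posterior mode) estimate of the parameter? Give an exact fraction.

299/284

obs 1: x=-3/2 → posterior Normal(37/34, 36/17)
obs 2: x=-9/2 → posterior Normal(-11/13, 18/13)
obs 3: x=1/4 → posterior Normal(-79/140, 36/35)
obs 4: x=5 → posterior Normal(101/176, 9/11)
obs 5: x=7 → posterior Normal(353/212, 36/53)
obs 6: x=5/2 → posterior Normal(443/248, 18/31)
obs 7: x=-4 → posterior Normal(299/284, 36/71)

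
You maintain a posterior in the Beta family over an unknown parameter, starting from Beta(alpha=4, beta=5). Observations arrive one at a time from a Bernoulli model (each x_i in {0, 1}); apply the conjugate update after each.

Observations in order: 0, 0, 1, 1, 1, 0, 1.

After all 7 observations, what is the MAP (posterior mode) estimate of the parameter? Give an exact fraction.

1/2

obs 1: x=0 → posterior Beta(4, 6)
obs 2: x=0 → posterior Beta(4, 7)
obs 3: x=1 → posterior Beta(5, 7)
obs 4: x=1 → posterior Beta(6, 7)
obs 5: x=1 → posterior Beta(7, 7)
obs 6: x=0 → posterior Beta(7, 8)
obs 7: x=1 → posterior Beta(8, 8)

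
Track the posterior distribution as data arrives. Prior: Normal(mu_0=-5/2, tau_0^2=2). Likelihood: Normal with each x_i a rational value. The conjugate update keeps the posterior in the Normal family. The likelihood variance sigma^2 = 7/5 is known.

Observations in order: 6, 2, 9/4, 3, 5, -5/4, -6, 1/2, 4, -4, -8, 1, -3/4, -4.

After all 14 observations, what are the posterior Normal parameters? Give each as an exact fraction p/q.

obs 1: x=6 → posterior Normal(5/2, 14/17)
obs 2: x=2 → posterior Normal(125/54, 14/27)
obs 3: x=9/4 → posterior Normal(85/37, 14/37)
obs 4: x=3 → posterior Normal(115/47, 14/47)
obs 5: x=5 → posterior Normal(55/19, 14/57)
obs 6: x=-5/4 → posterior Normal(305/134, 14/67)
obs 7: x=-6 → posterior Normal(185/154, 2/11)
obs 8: x=1/2 → posterior Normal(65/58, 14/87)
obs 9: x=4 → posterior Normal(275/194, 14/97)
obs 10: x=-4 → posterior Normal(195/214, 14/107)
obs 11: x=-8 → posterior Normal(35/234, 14/117)
obs 12: x=1 → posterior Normal(55/254, 14/127)
obs 13: x=-3/4 → posterior Normal(20/137, 14/137)
obs 14: x=-4 → posterior Normal(-20/147, 2/21)

mu_0=-20/147, tau_0^2=2/21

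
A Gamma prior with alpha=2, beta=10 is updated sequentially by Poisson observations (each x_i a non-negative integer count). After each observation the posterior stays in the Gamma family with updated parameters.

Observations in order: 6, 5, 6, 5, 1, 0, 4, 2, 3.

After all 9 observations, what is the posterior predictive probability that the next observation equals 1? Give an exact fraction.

obs 1: x=6 → posterior Gamma(8, 11)
obs 2: x=5 → posterior Gamma(13, 12)
obs 3: x=6 → posterior Gamma(19, 13)
obs 4: x=5 → posterior Gamma(24, 14)
obs 5: x=1 → posterior Gamma(25, 15)
obs 6: x=0 → posterior Gamma(25, 16)
obs 7: x=4 → posterior Gamma(29, 17)
obs 8: x=2 → posterior Gamma(31, 18)
obs 9: x=3 → posterior Gamma(34, 19)

510588881886666419539079383334510756398299257/1717986918400000000000000000000000000000000000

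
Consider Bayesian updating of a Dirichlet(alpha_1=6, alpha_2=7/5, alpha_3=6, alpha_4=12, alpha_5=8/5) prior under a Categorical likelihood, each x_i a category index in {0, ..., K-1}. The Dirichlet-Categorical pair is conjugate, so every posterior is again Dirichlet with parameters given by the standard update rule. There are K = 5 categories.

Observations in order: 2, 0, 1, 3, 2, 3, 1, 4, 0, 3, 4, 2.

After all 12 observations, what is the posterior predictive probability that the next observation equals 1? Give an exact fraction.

17/195

obs 1: x=2 → posterior Dirichlet(6, 7/5, 7, 12, 8/5)
obs 2: x=0 → posterior Dirichlet(7, 7/5, 7, 12, 8/5)
obs 3: x=1 → posterior Dirichlet(7, 12/5, 7, 12, 8/5)
obs 4: x=3 → posterior Dirichlet(7, 12/5, 7, 13, 8/5)
obs 5: x=2 → posterior Dirichlet(7, 12/5, 8, 13, 8/5)
obs 6: x=3 → posterior Dirichlet(7, 12/5, 8, 14, 8/5)
obs 7: x=1 → posterior Dirichlet(7, 17/5, 8, 14, 8/5)
obs 8: x=4 → posterior Dirichlet(7, 17/5, 8, 14, 13/5)
obs 9: x=0 → posterior Dirichlet(8, 17/5, 8, 14, 13/5)
obs 10: x=3 → posterior Dirichlet(8, 17/5, 8, 15, 13/5)
obs 11: x=4 → posterior Dirichlet(8, 17/5, 8, 15, 18/5)
obs 12: x=2 → posterior Dirichlet(8, 17/5, 9, 15, 18/5)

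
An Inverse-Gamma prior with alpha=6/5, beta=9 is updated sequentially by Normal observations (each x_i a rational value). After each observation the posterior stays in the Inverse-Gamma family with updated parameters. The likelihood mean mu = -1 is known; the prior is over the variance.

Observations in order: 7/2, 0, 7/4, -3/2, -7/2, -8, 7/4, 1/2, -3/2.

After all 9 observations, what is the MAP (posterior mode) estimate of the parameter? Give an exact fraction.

4495/536

obs 1: x=7/2 → posterior Inverse-Gamma(17/10, 153/8)
obs 2: x=0 → posterior Inverse-Gamma(11/5, 157/8)
obs 3: x=7/4 → posterior Inverse-Gamma(27/10, 749/32)
obs 4: x=-3/2 → posterior Inverse-Gamma(16/5, 753/32)
obs 5: x=-7/2 → posterior Inverse-Gamma(37/10, 853/32)
obs 6: x=-8 → posterior Inverse-Gamma(21/5, 1637/32)
obs 7: x=7/4 → posterior Inverse-Gamma(47/10, 879/16)
obs 8: x=1/2 → posterior Inverse-Gamma(26/5, 897/16)
obs 9: x=-3/2 → posterior Inverse-Gamma(57/10, 899/16)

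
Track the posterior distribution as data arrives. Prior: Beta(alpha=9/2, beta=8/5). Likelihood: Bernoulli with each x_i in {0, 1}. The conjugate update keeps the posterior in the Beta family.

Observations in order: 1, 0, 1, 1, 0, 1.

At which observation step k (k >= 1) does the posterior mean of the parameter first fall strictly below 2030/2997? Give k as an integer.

obs 1: x=1 → posterior Beta(11/2, 8/5)
obs 2: x=0 → posterior Beta(11/2, 13/5)
obs 3: x=1 → posterior Beta(13/2, 13/5)
obs 4: x=1 → posterior Beta(15/2, 13/5)
obs 5: x=0 → posterior Beta(15/2, 18/5)
obs 6: x=1 → posterior Beta(17/2, 18/5)

k = 5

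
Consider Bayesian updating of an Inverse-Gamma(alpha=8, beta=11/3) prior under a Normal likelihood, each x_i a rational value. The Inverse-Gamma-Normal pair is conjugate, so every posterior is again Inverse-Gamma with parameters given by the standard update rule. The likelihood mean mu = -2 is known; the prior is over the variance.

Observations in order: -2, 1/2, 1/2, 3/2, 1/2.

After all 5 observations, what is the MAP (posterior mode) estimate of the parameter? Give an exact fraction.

obs 1: x=-2 → posterior Inverse-Gamma(17/2, 11/3)
obs 2: x=1/2 → posterior Inverse-Gamma(9, 163/24)
obs 3: x=1/2 → posterior Inverse-Gamma(19/2, 119/12)
obs 4: x=3/2 → posterior Inverse-Gamma(10, 385/24)
obs 5: x=1/2 → posterior Inverse-Gamma(21/2, 115/6)

5/3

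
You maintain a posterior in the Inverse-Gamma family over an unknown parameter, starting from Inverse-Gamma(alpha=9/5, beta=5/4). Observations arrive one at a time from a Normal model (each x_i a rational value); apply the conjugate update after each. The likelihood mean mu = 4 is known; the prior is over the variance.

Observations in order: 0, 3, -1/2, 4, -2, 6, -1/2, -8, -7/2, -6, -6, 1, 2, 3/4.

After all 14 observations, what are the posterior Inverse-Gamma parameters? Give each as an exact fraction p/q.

alpha=44/5, beta=8381/32

obs 1: x=0 → posterior Inverse-Gamma(23/10, 37/4)
obs 2: x=3 → posterior Inverse-Gamma(14/5, 39/4)
obs 3: x=-1/2 → posterior Inverse-Gamma(33/10, 159/8)
obs 4: x=4 → posterior Inverse-Gamma(19/5, 159/8)
obs 5: x=-2 → posterior Inverse-Gamma(43/10, 303/8)
obs 6: x=6 → posterior Inverse-Gamma(24/5, 319/8)
obs 7: x=-1/2 → posterior Inverse-Gamma(53/10, 50)
obs 8: x=-8 → posterior Inverse-Gamma(29/5, 122)
obs 9: x=-7/2 → posterior Inverse-Gamma(63/10, 1201/8)
obs 10: x=-6 → posterior Inverse-Gamma(34/5, 1601/8)
obs 11: x=-6 → posterior Inverse-Gamma(73/10, 2001/8)
obs 12: x=1 → posterior Inverse-Gamma(39/5, 2037/8)
obs 13: x=2 → posterior Inverse-Gamma(83/10, 2053/8)
obs 14: x=3/4 → posterior Inverse-Gamma(44/5, 8381/32)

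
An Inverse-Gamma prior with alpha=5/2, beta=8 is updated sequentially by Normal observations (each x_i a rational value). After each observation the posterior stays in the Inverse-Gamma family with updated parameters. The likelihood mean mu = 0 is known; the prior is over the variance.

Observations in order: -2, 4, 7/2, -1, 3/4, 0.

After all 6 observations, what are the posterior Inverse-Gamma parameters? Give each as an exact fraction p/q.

alpha=11/2, beta=797/32

obs 1: x=-2 → posterior Inverse-Gamma(3, 10)
obs 2: x=4 → posterior Inverse-Gamma(7/2, 18)
obs 3: x=7/2 → posterior Inverse-Gamma(4, 193/8)
obs 4: x=-1 → posterior Inverse-Gamma(9/2, 197/8)
obs 5: x=3/4 → posterior Inverse-Gamma(5, 797/32)
obs 6: x=0 → posterior Inverse-Gamma(11/2, 797/32)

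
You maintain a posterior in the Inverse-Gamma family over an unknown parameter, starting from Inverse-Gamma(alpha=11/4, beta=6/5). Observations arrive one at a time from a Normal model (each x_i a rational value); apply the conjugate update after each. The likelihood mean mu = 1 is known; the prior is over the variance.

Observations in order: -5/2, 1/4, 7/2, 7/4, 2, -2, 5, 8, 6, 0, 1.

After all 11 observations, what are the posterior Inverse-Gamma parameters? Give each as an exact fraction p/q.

obs 1: x=-5/2 → posterior Inverse-Gamma(13/4, 293/40)
obs 2: x=1/4 → posterior Inverse-Gamma(15/4, 1217/160)
obs 3: x=7/2 → posterior Inverse-Gamma(17/4, 1717/160)
obs 4: x=7/4 → posterior Inverse-Gamma(19/4, 881/80)
obs 5: x=2 → posterior Inverse-Gamma(21/4, 921/80)
obs 6: x=-2 → posterior Inverse-Gamma(23/4, 1281/80)
obs 7: x=5 → posterior Inverse-Gamma(25/4, 1921/80)
obs 8: x=8 → posterior Inverse-Gamma(27/4, 3881/80)
obs 9: x=6 → posterior Inverse-Gamma(29/4, 4881/80)
obs 10: x=0 → posterior Inverse-Gamma(31/4, 4921/80)
obs 11: x=1 → posterior Inverse-Gamma(33/4, 4921/80)

alpha=33/4, beta=4921/80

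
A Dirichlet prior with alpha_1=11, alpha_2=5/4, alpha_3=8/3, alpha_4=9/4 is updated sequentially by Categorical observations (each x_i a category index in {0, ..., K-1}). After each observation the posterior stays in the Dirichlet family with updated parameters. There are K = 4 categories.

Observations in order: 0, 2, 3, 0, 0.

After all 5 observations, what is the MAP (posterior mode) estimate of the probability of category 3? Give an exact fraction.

obs 1: x=0 → posterior Dirichlet(12, 5/4, 8/3, 9/4)
obs 2: x=2 → posterior Dirichlet(12, 5/4, 11/3, 9/4)
obs 3: x=3 → posterior Dirichlet(12, 5/4, 11/3, 13/4)
obs 4: x=0 → posterior Dirichlet(13, 5/4, 11/3, 13/4)
obs 5: x=0 → posterior Dirichlet(14, 5/4, 11/3, 13/4)

27/218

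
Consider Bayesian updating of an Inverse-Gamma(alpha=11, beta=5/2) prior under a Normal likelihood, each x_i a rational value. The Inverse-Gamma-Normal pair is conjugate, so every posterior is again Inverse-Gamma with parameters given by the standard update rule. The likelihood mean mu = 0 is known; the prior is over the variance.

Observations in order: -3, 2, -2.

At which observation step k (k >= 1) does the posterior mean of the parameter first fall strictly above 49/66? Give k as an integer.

obs 1: x=-3 → posterior Inverse-Gamma(23/2, 7)
obs 2: x=2 → posterior Inverse-Gamma(12, 9)
obs 3: x=-2 → posterior Inverse-Gamma(25/2, 11)

k = 2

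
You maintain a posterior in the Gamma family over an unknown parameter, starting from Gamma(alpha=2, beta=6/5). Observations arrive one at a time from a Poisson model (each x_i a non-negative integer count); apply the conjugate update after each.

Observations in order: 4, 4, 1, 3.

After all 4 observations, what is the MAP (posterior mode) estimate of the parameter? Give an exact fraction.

obs 1: x=4 → posterior Gamma(6, 11/5)
obs 2: x=4 → posterior Gamma(10, 16/5)
obs 3: x=1 → posterior Gamma(11, 21/5)
obs 4: x=3 → posterior Gamma(14, 26/5)

5/2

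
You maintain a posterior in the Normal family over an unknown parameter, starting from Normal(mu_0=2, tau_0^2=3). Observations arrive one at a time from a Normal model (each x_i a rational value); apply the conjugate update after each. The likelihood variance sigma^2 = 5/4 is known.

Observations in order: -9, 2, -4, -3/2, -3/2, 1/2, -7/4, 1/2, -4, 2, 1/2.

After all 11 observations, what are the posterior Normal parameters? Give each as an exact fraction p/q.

mu_0=-185/137, tau_0^2=15/137

obs 1: x=-9 → posterior Normal(-98/17, 15/17)
obs 2: x=2 → posterior Normal(-74/29, 15/29)
obs 3: x=-4 → posterior Normal(-122/41, 15/41)
obs 4: x=-3/2 → posterior Normal(-140/53, 15/53)
obs 5: x=-3/2 → posterior Normal(-158/65, 3/13)
obs 6: x=1/2 → posterior Normal(-152/77, 15/77)
obs 7: x=-7/4 → posterior Normal(-173/89, 15/89)
obs 8: x=1/2 → posterior Normal(-167/101, 15/101)
obs 9: x=-4 → posterior Normal(-215/113, 15/113)
obs 10: x=2 → posterior Normal(-191/125, 3/25)
obs 11: x=1/2 → posterior Normal(-185/137, 15/137)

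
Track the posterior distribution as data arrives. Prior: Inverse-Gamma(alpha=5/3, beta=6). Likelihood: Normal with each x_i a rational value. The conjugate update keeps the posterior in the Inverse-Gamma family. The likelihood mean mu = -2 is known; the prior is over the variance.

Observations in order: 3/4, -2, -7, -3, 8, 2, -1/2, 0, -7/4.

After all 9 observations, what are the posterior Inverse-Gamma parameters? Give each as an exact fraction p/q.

alpha=37/6, beta=1343/16

obs 1: x=3/4 → posterior Inverse-Gamma(13/6, 313/32)
obs 2: x=-2 → posterior Inverse-Gamma(8/3, 313/32)
obs 3: x=-7 → posterior Inverse-Gamma(19/6, 713/32)
obs 4: x=-3 → posterior Inverse-Gamma(11/3, 729/32)
obs 5: x=8 → posterior Inverse-Gamma(25/6, 2329/32)
obs 6: x=2 → posterior Inverse-Gamma(14/3, 2585/32)
obs 7: x=-1/2 → posterior Inverse-Gamma(31/6, 2621/32)
obs 8: x=0 → posterior Inverse-Gamma(17/3, 2685/32)
obs 9: x=-7/4 → posterior Inverse-Gamma(37/6, 1343/16)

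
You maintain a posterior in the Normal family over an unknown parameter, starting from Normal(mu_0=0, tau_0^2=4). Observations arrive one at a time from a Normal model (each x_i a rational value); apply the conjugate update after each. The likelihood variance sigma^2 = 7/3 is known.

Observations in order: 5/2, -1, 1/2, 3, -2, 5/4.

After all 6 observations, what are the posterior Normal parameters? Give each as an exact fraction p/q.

obs 1: x=5/2 → posterior Normal(30/19, 28/19)
obs 2: x=-1 → posterior Normal(18/31, 28/31)
obs 3: x=1/2 → posterior Normal(24/43, 28/43)
obs 4: x=3 → posterior Normal(12/11, 28/55)
obs 5: x=-2 → posterior Normal(36/67, 28/67)
obs 6: x=5/4 → posterior Normal(51/79, 28/79)

mu_0=51/79, tau_0^2=28/79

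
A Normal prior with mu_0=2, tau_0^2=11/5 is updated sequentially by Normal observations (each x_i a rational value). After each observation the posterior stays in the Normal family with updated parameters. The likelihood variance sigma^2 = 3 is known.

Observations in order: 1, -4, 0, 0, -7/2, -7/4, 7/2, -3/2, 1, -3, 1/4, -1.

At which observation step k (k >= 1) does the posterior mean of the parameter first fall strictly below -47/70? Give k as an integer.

k = 6

obs 1: x=1 → posterior Normal(41/26, 33/26)
obs 2: x=-4 → posterior Normal(-3/37, 33/37)
obs 3: x=0 → posterior Normal(-1/16, 11/16)
obs 4: x=0 → posterior Normal(-3/59, 33/59)
obs 5: x=-7/2 → posterior Normal(-83/140, 33/70)
obs 6: x=-7/4 → posterior Normal(-3/4, 11/27)
obs 7: x=7/2 → posterior Normal(-89/368, 33/92)
obs 8: x=-3/2 → posterior Normal(-155/412, 33/103)
obs 9: x=1 → posterior Normal(-37/152, 11/38)
obs 10: x=-3 → posterior Normal(-243/500, 33/125)
obs 11: x=1/4 → posterior Normal(-29/68, 33/136)
obs 12: x=-1 → posterior Normal(-23/49, 11/49)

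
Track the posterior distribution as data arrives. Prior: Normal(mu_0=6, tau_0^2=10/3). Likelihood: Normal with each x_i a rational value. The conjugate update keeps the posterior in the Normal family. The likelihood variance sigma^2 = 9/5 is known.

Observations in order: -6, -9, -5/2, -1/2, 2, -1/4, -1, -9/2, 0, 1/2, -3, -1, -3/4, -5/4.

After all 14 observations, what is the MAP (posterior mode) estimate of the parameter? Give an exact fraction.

-2401/1454

obs 1: x=-6 → posterior Normal(-138/77, 90/77)
obs 2: x=-9 → posterior Normal(-588/127, 90/127)
obs 3: x=-5/2 → posterior Normal(-713/177, 30/59)
obs 4: x=-1/2 → posterior Normal(-738/227, 90/227)
obs 5: x=2 → posterior Normal(-638/277, 90/277)
obs 6: x=-1/4 → posterior Normal(-1301/654, 30/109)
obs 7: x=-1 → posterior Normal(-1401/754, 90/377)
obs 8: x=-9/2 → posterior Normal(-1851/854, 90/427)
obs 9: x=0 → posterior Normal(-617/318, 10/53)
obs 10: x=1/2 → posterior Normal(-1801/1054, 90/527)
obs 11: x=-3 → posterior Normal(-2101/1154, 90/577)
obs 12: x=-1 → posterior Normal(-2201/1254, 30/209)
obs 13: x=-3/4 → posterior Normal(-1138/677, 90/677)
obs 14: x=-5/4 → posterior Normal(-2401/1454, 90/727)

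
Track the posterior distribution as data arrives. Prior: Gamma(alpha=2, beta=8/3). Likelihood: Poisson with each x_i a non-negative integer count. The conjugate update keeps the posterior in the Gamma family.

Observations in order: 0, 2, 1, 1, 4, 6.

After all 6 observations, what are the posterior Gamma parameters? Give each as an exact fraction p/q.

alpha=16, beta=26/3

obs 1: x=0 → posterior Gamma(2, 11/3)
obs 2: x=2 → posterior Gamma(4, 14/3)
obs 3: x=1 → posterior Gamma(5, 17/3)
obs 4: x=1 → posterior Gamma(6, 20/3)
obs 5: x=4 → posterior Gamma(10, 23/3)
obs 6: x=6 → posterior Gamma(16, 26/3)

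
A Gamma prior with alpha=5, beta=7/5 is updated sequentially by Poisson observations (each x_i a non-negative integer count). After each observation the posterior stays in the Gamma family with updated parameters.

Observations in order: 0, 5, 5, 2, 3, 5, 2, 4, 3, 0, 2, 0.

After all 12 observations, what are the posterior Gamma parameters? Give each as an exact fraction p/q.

obs 1: x=0 → posterior Gamma(5, 12/5)
obs 2: x=5 → posterior Gamma(10, 17/5)
obs 3: x=5 → posterior Gamma(15, 22/5)
obs 4: x=2 → posterior Gamma(17, 27/5)
obs 5: x=3 → posterior Gamma(20, 32/5)
obs 6: x=5 → posterior Gamma(25, 37/5)
obs 7: x=2 → posterior Gamma(27, 42/5)
obs 8: x=4 → posterior Gamma(31, 47/5)
obs 9: x=3 → posterior Gamma(34, 52/5)
obs 10: x=0 → posterior Gamma(34, 57/5)
obs 11: x=2 → posterior Gamma(36, 62/5)
obs 12: x=0 → posterior Gamma(36, 67/5)

alpha=36, beta=67/5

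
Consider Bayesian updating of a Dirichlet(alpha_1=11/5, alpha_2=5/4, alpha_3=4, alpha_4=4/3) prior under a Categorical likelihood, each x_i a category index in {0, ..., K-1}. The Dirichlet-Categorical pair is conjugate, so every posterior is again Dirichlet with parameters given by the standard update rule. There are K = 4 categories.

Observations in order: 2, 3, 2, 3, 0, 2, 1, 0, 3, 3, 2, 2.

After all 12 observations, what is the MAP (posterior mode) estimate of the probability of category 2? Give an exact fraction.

obs 1: x=2 → posterior Dirichlet(11/5, 5/4, 5, 4/3)
obs 2: x=3 → posterior Dirichlet(11/5, 5/4, 5, 7/3)
obs 3: x=2 → posterior Dirichlet(11/5, 5/4, 6, 7/3)
obs 4: x=3 → posterior Dirichlet(11/5, 5/4, 6, 10/3)
obs 5: x=0 → posterior Dirichlet(16/5, 5/4, 6, 10/3)
obs 6: x=2 → posterior Dirichlet(16/5, 5/4, 7, 10/3)
obs 7: x=1 → posterior Dirichlet(16/5, 9/4, 7, 10/3)
obs 8: x=0 → posterior Dirichlet(21/5, 9/4, 7, 10/3)
obs 9: x=3 → posterior Dirichlet(21/5, 9/4, 7, 13/3)
obs 10: x=3 → posterior Dirichlet(21/5, 9/4, 7, 16/3)
obs 11: x=2 → posterior Dirichlet(21/5, 9/4, 8, 16/3)
obs 12: x=2 → posterior Dirichlet(21/5, 9/4, 9, 16/3)

480/1007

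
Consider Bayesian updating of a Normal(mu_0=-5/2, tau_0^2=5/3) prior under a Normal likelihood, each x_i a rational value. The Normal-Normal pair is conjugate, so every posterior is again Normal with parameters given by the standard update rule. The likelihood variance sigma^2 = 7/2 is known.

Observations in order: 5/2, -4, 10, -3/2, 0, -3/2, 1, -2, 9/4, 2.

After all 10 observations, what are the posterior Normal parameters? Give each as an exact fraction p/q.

obs 1: x=5/2 → posterior Normal(-55/62, 35/31)
obs 2: x=-4 → posterior Normal(-135/82, 35/41)
obs 3: x=10 → posterior Normal(65/102, 35/51)
obs 4: x=-3/2 → posterior Normal(35/122, 35/61)
obs 5: x=0 → posterior Normal(35/142, 35/71)
obs 6: x=-3/2 → posterior Normal(5/162, 35/81)
obs 7: x=1 → posterior Normal(25/182, 5/13)
obs 8: x=-2 → posterior Normal(-15/202, 35/101)
obs 9: x=9/4 → posterior Normal(5/37, 35/111)
obs 10: x=2 → posterior Normal(35/121, 35/121)

mu_0=35/121, tau_0^2=35/121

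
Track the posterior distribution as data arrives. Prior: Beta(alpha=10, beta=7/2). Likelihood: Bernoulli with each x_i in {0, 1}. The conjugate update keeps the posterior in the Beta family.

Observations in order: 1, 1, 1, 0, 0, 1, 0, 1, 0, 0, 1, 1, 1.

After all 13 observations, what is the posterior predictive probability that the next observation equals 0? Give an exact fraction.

17/53

obs 1: x=1 → posterior Beta(11, 7/2)
obs 2: x=1 → posterior Beta(12, 7/2)
obs 3: x=1 → posterior Beta(13, 7/2)
obs 4: x=0 → posterior Beta(13, 9/2)
obs 5: x=0 → posterior Beta(13, 11/2)
obs 6: x=1 → posterior Beta(14, 11/2)
obs 7: x=0 → posterior Beta(14, 13/2)
obs 8: x=1 → posterior Beta(15, 13/2)
obs 9: x=0 → posterior Beta(15, 15/2)
obs 10: x=0 → posterior Beta(15, 17/2)
obs 11: x=1 → posterior Beta(16, 17/2)
obs 12: x=1 → posterior Beta(17, 17/2)
obs 13: x=1 → posterior Beta(18, 17/2)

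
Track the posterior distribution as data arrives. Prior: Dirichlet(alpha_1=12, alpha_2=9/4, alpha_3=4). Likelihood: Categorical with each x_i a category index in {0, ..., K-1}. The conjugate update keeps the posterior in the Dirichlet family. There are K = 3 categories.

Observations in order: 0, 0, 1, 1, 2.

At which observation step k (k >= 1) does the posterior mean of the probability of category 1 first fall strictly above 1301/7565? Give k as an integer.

obs 1: x=0 → posterior Dirichlet(13, 9/4, 4)
obs 2: x=0 → posterior Dirichlet(14, 9/4, 4)
obs 3: x=1 → posterior Dirichlet(14, 13/4, 4)
obs 4: x=1 → posterior Dirichlet(14, 17/4, 4)
obs 5: x=2 → posterior Dirichlet(14, 17/4, 5)

k = 4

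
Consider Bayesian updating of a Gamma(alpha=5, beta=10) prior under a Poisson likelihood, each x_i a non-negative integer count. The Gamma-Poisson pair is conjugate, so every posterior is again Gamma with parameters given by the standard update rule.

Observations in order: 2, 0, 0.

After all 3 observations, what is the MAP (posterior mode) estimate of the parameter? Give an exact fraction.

6/13

obs 1: x=2 → posterior Gamma(7, 11)
obs 2: x=0 → posterior Gamma(7, 12)
obs 3: x=0 → posterior Gamma(7, 13)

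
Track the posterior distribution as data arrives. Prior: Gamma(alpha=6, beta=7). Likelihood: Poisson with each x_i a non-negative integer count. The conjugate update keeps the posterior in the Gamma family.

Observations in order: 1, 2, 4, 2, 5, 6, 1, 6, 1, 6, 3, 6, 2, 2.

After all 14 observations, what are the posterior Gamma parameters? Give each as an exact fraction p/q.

alpha=53, beta=21

obs 1: x=1 → posterior Gamma(7, 8)
obs 2: x=2 → posterior Gamma(9, 9)
obs 3: x=4 → posterior Gamma(13, 10)
obs 4: x=2 → posterior Gamma(15, 11)
obs 5: x=5 → posterior Gamma(20, 12)
obs 6: x=6 → posterior Gamma(26, 13)
obs 7: x=1 → posterior Gamma(27, 14)
obs 8: x=6 → posterior Gamma(33, 15)
obs 9: x=1 → posterior Gamma(34, 16)
obs 10: x=6 → posterior Gamma(40, 17)
obs 11: x=3 → posterior Gamma(43, 18)
obs 12: x=6 → posterior Gamma(49, 19)
obs 13: x=2 → posterior Gamma(51, 20)
obs 14: x=2 → posterior Gamma(53, 21)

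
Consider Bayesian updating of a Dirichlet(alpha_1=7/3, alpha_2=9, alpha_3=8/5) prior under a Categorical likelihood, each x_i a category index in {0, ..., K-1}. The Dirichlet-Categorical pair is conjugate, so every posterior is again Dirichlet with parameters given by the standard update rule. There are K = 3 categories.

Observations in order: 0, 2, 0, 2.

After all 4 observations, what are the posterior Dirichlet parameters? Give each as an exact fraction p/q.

obs 1: x=0 → posterior Dirichlet(10/3, 9, 8/5)
obs 2: x=2 → posterior Dirichlet(10/3, 9, 13/5)
obs 3: x=0 → posterior Dirichlet(13/3, 9, 13/5)
obs 4: x=2 → posterior Dirichlet(13/3, 9, 18/5)

alpha_1=13/3, alpha_2=9, alpha_3=18/5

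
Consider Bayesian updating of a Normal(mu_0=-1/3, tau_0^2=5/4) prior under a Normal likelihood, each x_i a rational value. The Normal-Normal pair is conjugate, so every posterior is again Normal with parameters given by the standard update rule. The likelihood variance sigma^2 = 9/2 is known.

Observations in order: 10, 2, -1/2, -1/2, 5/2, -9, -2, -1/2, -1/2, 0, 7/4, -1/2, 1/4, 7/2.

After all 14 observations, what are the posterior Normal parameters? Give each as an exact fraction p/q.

obs 1: x=10 → posterior Normal(44/23, 45/46)
obs 2: x=2 → posterior Normal(27/14, 45/56)
obs 3: x=-1/2 → posterior Normal(103/66, 15/22)
obs 4: x=-1/2 → posterior Normal(49/38, 45/76)
obs 5: x=5/2 → posterior Normal(123/86, 45/86)
obs 6: x=-9 → posterior Normal(11/32, 15/32)
obs 7: x=-2 → posterior Normal(13/106, 45/106)
obs 8: x=-1/2 → posterior Normal(2/29, 45/116)
obs 9: x=-1/2 → posterior Normal(1/42, 5/14)
obs 10: x=0 → posterior Normal(3/136, 45/136)
obs 11: x=7/4 → posterior Normal(41/292, 45/146)
obs 12: x=-1/2 → posterior Normal(31/312, 15/52)
obs 13: x=1/4 → posterior Normal(9/83, 45/166)
obs 14: x=7/2 → posterior Normal(53/176, 45/176)

mu_0=53/176, tau_0^2=45/176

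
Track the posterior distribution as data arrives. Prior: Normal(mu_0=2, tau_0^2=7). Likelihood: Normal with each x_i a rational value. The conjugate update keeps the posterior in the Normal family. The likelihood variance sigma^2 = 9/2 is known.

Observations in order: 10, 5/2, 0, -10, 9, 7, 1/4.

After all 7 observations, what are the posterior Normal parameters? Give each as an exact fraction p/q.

obs 1: x=10 → posterior Normal(158/23, 63/23)
obs 2: x=5/2 → posterior Normal(193/37, 63/37)
obs 3: x=0 → posterior Normal(193/51, 21/17)
obs 4: x=-10 → posterior Normal(53/65, 63/65)
obs 5: x=9 → posterior Normal(179/79, 63/79)
obs 6: x=7 → posterior Normal(277/93, 21/31)
obs 7: x=1/4 → posterior Normal(561/214, 63/107)

mu_0=561/214, tau_0^2=63/107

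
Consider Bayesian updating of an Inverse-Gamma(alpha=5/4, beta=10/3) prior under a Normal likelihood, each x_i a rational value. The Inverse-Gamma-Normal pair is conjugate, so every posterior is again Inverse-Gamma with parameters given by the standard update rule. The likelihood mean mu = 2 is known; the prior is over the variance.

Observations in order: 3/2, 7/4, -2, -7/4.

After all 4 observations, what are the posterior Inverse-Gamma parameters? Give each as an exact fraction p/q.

alpha=13/4, beta=889/48

obs 1: x=3/2 → posterior Inverse-Gamma(7/4, 83/24)
obs 2: x=7/4 → posterior Inverse-Gamma(9/4, 335/96)
obs 3: x=-2 → posterior Inverse-Gamma(11/4, 1103/96)
obs 4: x=-7/4 → posterior Inverse-Gamma(13/4, 889/48)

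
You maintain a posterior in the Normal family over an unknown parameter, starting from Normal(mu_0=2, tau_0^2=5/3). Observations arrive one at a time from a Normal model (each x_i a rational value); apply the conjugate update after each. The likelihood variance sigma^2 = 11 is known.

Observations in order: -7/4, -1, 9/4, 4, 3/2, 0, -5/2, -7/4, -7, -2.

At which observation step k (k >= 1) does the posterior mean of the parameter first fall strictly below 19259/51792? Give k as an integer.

obs 1: x=-7/4 → posterior Normal(229/152, 55/38)
obs 2: x=-1 → posterior Normal(209/172, 55/43)
obs 3: x=9/4 → posterior Normal(127/96, 55/48)
obs 4: x=4 → posterior Normal(167/106, 55/53)
obs 5: x=3/2 → posterior Normal(91/58, 55/58)
obs 6: x=0 → posterior Normal(13/9, 55/63)
obs 7: x=-5/2 → posterior Normal(157/136, 55/68)
obs 8: x=-7/4 → posterior Normal(279/292, 55/73)
obs 9: x=-7 → posterior Normal(139/312, 55/78)
obs 10: x=-2 → posterior Normal(99/332, 55/83)

k = 10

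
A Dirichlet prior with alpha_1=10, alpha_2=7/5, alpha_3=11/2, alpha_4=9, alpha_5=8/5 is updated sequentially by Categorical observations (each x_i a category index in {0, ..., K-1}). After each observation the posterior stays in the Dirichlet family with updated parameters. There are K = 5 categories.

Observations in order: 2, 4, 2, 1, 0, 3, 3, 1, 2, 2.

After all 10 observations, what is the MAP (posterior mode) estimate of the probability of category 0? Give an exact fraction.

obs 1: x=2 → posterior Dirichlet(10, 7/5, 13/2, 9, 8/5)
obs 2: x=4 → posterior Dirichlet(10, 7/5, 13/2, 9, 13/5)
obs 3: x=2 → posterior Dirichlet(10, 7/5, 15/2, 9, 13/5)
obs 4: x=1 → posterior Dirichlet(10, 12/5, 15/2, 9, 13/5)
obs 5: x=0 → posterior Dirichlet(11, 12/5, 15/2, 9, 13/5)
obs 6: x=3 → posterior Dirichlet(11, 12/5, 15/2, 10, 13/5)
obs 7: x=3 → posterior Dirichlet(11, 12/5, 15/2, 11, 13/5)
obs 8: x=1 → posterior Dirichlet(11, 17/5, 15/2, 11, 13/5)
obs 9: x=2 → posterior Dirichlet(11, 17/5, 17/2, 11, 13/5)
obs 10: x=2 → posterior Dirichlet(11, 17/5, 19/2, 11, 13/5)

4/13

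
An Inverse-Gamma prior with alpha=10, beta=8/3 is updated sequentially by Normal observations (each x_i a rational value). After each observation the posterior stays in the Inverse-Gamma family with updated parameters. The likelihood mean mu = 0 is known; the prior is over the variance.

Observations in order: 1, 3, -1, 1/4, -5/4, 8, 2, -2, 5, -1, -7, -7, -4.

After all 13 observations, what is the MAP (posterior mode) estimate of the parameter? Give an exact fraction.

obs 1: x=1 → posterior Inverse-Gamma(21/2, 19/6)
obs 2: x=3 → posterior Inverse-Gamma(11, 23/3)
obs 3: x=-1 → posterior Inverse-Gamma(23/2, 49/6)
obs 4: x=1/4 → posterior Inverse-Gamma(12, 787/96)
obs 5: x=-5/4 → posterior Inverse-Gamma(25/2, 431/48)
obs 6: x=8 → posterior Inverse-Gamma(13, 1967/48)
obs 7: x=2 → posterior Inverse-Gamma(27/2, 2063/48)
obs 8: x=-2 → posterior Inverse-Gamma(14, 2159/48)
obs 9: x=5 → posterior Inverse-Gamma(29/2, 2759/48)
obs 10: x=-1 → posterior Inverse-Gamma(15, 2783/48)
obs 11: x=-7 → posterior Inverse-Gamma(31/2, 3959/48)
obs 12: x=-7 → posterior Inverse-Gamma(16, 5135/48)
obs 13: x=-4 → posterior Inverse-Gamma(33/2, 5519/48)

5519/840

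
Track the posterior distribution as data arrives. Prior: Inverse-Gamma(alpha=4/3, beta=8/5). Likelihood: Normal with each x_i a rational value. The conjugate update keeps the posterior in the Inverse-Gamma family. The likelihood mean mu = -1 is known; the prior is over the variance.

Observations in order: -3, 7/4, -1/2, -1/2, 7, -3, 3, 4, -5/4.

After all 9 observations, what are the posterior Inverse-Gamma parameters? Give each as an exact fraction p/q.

alpha=35/6, beta=4973/80

obs 1: x=-3 → posterior Inverse-Gamma(11/6, 18/5)
obs 2: x=7/4 → posterior Inverse-Gamma(7/3, 1181/160)
obs 3: x=-1/2 → posterior Inverse-Gamma(17/6, 1201/160)
obs 4: x=-1/2 → posterior Inverse-Gamma(10/3, 1221/160)
obs 5: x=7 → posterior Inverse-Gamma(23/6, 6341/160)
obs 6: x=-3 → posterior Inverse-Gamma(13/3, 6661/160)
obs 7: x=3 → posterior Inverse-Gamma(29/6, 7941/160)
obs 8: x=4 → posterior Inverse-Gamma(16/3, 9941/160)
obs 9: x=-5/4 → posterior Inverse-Gamma(35/6, 4973/80)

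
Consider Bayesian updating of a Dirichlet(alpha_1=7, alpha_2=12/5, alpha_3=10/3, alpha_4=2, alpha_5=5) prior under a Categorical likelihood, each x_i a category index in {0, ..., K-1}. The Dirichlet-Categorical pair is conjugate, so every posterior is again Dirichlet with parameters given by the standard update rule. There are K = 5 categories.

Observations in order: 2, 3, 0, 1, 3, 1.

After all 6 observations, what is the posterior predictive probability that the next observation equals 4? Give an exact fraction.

obs 1: x=2 → posterior Dirichlet(7, 12/5, 13/3, 2, 5)
obs 2: x=3 → posterior Dirichlet(7, 12/5, 13/3, 3, 5)
obs 3: x=0 → posterior Dirichlet(8, 12/5, 13/3, 3, 5)
obs 4: x=1 → posterior Dirichlet(8, 17/5, 13/3, 3, 5)
obs 5: x=3 → posterior Dirichlet(8, 17/5, 13/3, 4, 5)
obs 6: x=1 → posterior Dirichlet(8, 22/5, 13/3, 4, 5)

75/386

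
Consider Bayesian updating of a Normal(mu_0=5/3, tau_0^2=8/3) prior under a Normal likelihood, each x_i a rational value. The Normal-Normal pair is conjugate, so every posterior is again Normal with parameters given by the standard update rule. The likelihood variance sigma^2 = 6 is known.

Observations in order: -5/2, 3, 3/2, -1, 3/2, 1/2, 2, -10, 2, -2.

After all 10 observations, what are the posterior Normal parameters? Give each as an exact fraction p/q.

obs 1: x=-5/2 → posterior Normal(5/13, 24/13)
obs 2: x=3 → posterior Normal(1, 24/17)
obs 3: x=3/2 → posterior Normal(23/21, 8/7)
obs 4: x=-1 → posterior Normal(19/25, 24/25)
obs 5: x=3/2 → posterior Normal(25/29, 24/29)
obs 6: x=1/2 → posterior Normal(9/11, 8/11)
obs 7: x=2 → posterior Normal(35/37, 24/37)
obs 8: x=-10 → posterior Normal(-5/41, 24/41)
obs 9: x=2 → posterior Normal(1/15, 8/15)
obs 10: x=-2 → posterior Normal(-5/49, 24/49)

mu_0=-5/49, tau_0^2=24/49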